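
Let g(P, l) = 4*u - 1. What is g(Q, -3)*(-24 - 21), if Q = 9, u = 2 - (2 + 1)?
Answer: 225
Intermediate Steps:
u = -1 (u = 2 - 1*3 = 2 - 3 = -1)
g(P, l) = -5 (g(P, l) = 4*(-1) - 1 = -4 - 1 = -5)
g(Q, -3)*(-24 - 21) = -5*(-24 - 21) = -5*(-45) = 225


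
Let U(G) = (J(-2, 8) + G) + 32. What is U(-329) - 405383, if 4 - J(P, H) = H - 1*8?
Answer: -405676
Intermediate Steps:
J(P, H) = 12 - H (J(P, H) = 4 - (H - 1*8) = 4 - (H - 8) = 4 - (-8 + H) = 4 + (8 - H) = 12 - H)
U(G) = 36 + G (U(G) = ((12 - 1*8) + G) + 32 = ((12 - 8) + G) + 32 = (4 + G) + 32 = 36 + G)
U(-329) - 405383 = (36 - 329) - 405383 = -293 - 405383 = -405676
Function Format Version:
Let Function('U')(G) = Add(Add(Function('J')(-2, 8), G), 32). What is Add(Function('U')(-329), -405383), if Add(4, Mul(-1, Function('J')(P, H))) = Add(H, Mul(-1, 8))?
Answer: -405676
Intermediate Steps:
Function('J')(P, H) = Add(12, Mul(-1, H)) (Function('J')(P, H) = Add(4, Mul(-1, Add(H, Mul(-1, 8)))) = Add(4, Mul(-1, Add(H, -8))) = Add(4, Mul(-1, Add(-8, H))) = Add(4, Add(8, Mul(-1, H))) = Add(12, Mul(-1, H)))
Function('U')(G) = Add(36, G) (Function('U')(G) = Add(Add(Add(12, Mul(-1, 8)), G), 32) = Add(Add(Add(12, -8), G), 32) = Add(Add(4, G), 32) = Add(36, G))
Add(Function('U')(-329), -405383) = Add(Add(36, -329), -405383) = Add(-293, -405383) = -405676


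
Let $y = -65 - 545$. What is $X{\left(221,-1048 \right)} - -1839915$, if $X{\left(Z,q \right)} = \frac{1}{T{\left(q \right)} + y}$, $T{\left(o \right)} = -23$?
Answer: $\frac{1164666194}{633} \approx 1.8399 \cdot 10^{6}$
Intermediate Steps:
$y = -610$ ($y = -65 - 545 = -610$)
$X{\left(Z,q \right)} = - \frac{1}{633}$ ($X{\left(Z,q \right)} = \frac{1}{-23 - 610} = \frac{1}{-633} = - \frac{1}{633}$)
$X{\left(221,-1048 \right)} - -1839915 = - \frac{1}{633} - -1839915 = - \frac{1}{633} + 1839915 = \frac{1164666194}{633}$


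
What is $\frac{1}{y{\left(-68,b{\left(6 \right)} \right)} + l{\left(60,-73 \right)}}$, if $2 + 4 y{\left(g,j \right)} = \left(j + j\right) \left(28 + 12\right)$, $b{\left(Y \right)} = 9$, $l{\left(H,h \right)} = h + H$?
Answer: $\frac{2}{333} \approx 0.006006$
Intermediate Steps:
$l{\left(H,h \right)} = H + h$
$y{\left(g,j \right)} = - \frac{1}{2} + 20 j$ ($y{\left(g,j \right)} = - \frac{1}{2} + \frac{\left(j + j\right) \left(28 + 12\right)}{4} = - \frac{1}{2} + \frac{2 j 40}{4} = - \frac{1}{2} + \frac{80 j}{4} = - \frac{1}{2} + 20 j$)
$\frac{1}{y{\left(-68,b{\left(6 \right)} \right)} + l{\left(60,-73 \right)}} = \frac{1}{\left(- \frac{1}{2} + 20 \cdot 9\right) + \left(60 - 73\right)} = \frac{1}{\left(- \frac{1}{2} + 180\right) - 13} = \frac{1}{\frac{359}{2} - 13} = \frac{1}{\frac{333}{2}} = \frac{2}{333}$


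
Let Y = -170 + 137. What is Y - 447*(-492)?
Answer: 219891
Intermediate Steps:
Y = -33
Y - 447*(-492) = -33 - 447*(-492) = -33 + 219924 = 219891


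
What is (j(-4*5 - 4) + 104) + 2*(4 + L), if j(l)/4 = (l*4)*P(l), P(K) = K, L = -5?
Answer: 9318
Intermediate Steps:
j(l) = 16*l**2 (j(l) = 4*((l*4)*l) = 4*((4*l)*l) = 4*(4*l**2) = 16*l**2)
(j(-4*5 - 4) + 104) + 2*(4 + L) = (16*(-4*5 - 4)**2 + 104) + 2*(4 - 5) = (16*(-20 - 4)**2 + 104) + 2*(-1) = (16*(-24)**2 + 104) - 2 = (16*576 + 104) - 2 = (9216 + 104) - 2 = 9320 - 2 = 9318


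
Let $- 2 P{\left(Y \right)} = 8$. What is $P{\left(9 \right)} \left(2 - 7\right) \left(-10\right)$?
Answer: $-200$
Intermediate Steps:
$P{\left(Y \right)} = -4$ ($P{\left(Y \right)} = \left(- \frac{1}{2}\right) 8 = -4$)
$P{\left(9 \right)} \left(2 - 7\right) \left(-10\right) = - 4 \left(2 - 7\right) \left(-10\right) = - 4 \left(\left(-5\right) \left(-10\right)\right) = \left(-4\right) 50 = -200$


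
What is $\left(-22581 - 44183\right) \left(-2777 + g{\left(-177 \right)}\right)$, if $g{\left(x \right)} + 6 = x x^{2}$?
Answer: $370407740224$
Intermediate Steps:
$g{\left(x \right)} = -6 + x^{3}$ ($g{\left(x \right)} = -6 + x x^{2} = -6 + x^{3}$)
$\left(-22581 - 44183\right) \left(-2777 + g{\left(-177 \right)}\right) = \left(-22581 - 44183\right) \left(-2777 + \left(-6 + \left(-177\right)^{3}\right)\right) = - 66764 \left(-2777 - 5545239\right) = \left(-66764\right) \left(-5548016\right) = 370407740224$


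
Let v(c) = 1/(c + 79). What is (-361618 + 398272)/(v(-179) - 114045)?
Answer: -3665400/11404501 ≈ -0.32140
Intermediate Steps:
v(c) = 1/(79 + c)
(-361618 + 398272)/(v(-179) - 114045) = (-361618 + 398272)/(1/(79 - 179) - 114045) = 36654/(1/(-100) - 114045) = 36654/(-1/100 - 114045) = 36654/(-11404501/100) = 36654*(-100/11404501) = -3665400/11404501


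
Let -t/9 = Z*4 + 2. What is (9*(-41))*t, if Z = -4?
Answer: -46494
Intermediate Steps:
t = 126 (t = -9*(-4*4 + 2) = -9*(-16 + 2) = -9*(-14) = 126)
(9*(-41))*t = (9*(-41))*126 = -369*126 = -46494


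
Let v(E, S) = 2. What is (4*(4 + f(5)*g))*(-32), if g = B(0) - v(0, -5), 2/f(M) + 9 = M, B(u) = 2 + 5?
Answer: -192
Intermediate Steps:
B(u) = 7
f(M) = 2/(-9 + M)
g = 5 (g = 7 - 1*2 = 7 - 2 = 5)
(4*(4 + f(5)*g))*(-32) = (4*(4 + (2/(-9 + 5))*5))*(-32) = (4*(4 + (2/(-4))*5))*(-32) = (4*(4 + (2*(-¼))*5))*(-32) = (4*(4 - ½*5))*(-32) = (4*(4 - 5/2))*(-32) = (4*(3/2))*(-32) = 6*(-32) = -192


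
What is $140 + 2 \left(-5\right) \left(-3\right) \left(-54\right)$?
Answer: $-1480$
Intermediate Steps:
$140 + 2 \left(-5\right) \left(-3\right) \left(-54\right) = 140 + \left(-10\right) \left(-3\right) \left(-54\right) = 140 + 30 \left(-54\right) = 140 - 1620 = -1480$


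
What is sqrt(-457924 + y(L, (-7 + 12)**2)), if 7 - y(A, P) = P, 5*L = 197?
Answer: I*sqrt(457942) ≈ 676.71*I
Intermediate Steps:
L = 197/5 (L = (1/5)*197 = 197/5 ≈ 39.400)
y(A, P) = 7 - P
sqrt(-457924 + y(L, (-7 + 12)**2)) = sqrt(-457924 + (7 - (-7 + 12)**2)) = sqrt(-457924 + (7 - 1*5**2)) = sqrt(-457924 + (7 - 1*25)) = sqrt(-457924 + (7 - 25)) = sqrt(-457924 - 18) = sqrt(-457942) = I*sqrt(457942)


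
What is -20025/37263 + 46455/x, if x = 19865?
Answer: 88883736/49348633 ≈ 1.8011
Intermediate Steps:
-20025/37263 + 46455/x = -20025/37263 + 46455/19865 = -20025*1/37263 + 46455*(1/19865) = -6675/12421 + 9291/3973 = 88883736/49348633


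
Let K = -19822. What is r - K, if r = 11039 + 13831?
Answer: 44692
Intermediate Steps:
r = 24870
r - K = 24870 - 1*(-19822) = 24870 + 19822 = 44692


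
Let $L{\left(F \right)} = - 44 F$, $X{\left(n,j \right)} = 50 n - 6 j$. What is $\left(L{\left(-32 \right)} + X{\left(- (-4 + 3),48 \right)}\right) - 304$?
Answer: $866$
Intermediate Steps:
$X{\left(n,j \right)} = - 6 j + 50 n$
$\left(L{\left(-32 \right)} + X{\left(- (-4 + 3),48 \right)}\right) - 304 = \left(\left(-44\right) \left(-32\right) + \left(\left(-6\right) 48 + 50 \left(- (-4 + 3)\right)\right)\right) - 304 = \left(1408 - \left(288 - 50 \left(\left(-1\right) \left(-1\right)\right)\right)\right) - 304 = \left(1408 + \left(-288 + 50 \cdot 1\right)\right) - 304 = \left(1408 + \left(-288 + 50\right)\right) - 304 = \left(1408 - 238\right) - 304 = 1170 - 304 = 866$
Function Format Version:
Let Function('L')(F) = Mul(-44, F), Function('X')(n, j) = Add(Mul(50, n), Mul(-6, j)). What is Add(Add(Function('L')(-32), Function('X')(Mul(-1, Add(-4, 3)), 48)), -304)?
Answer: 866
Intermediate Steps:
Function('X')(n, j) = Add(Mul(-6, j), Mul(50, n))
Add(Add(Function('L')(-32), Function('X')(Mul(-1, Add(-4, 3)), 48)), -304) = Add(Add(Mul(-44, -32), Add(Mul(-6, 48), Mul(50, Mul(-1, Add(-4, 3))))), -304) = Add(Add(1408, Add(-288, Mul(50, Mul(-1, -1)))), -304) = Add(Add(1408, Add(-288, Mul(50, 1))), -304) = Add(Add(1408, Add(-288, 50)), -304) = Add(Add(1408, -238), -304) = Add(1170, -304) = 866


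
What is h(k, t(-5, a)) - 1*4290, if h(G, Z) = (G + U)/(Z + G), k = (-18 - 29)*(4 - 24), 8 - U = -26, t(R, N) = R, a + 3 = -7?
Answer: -4010176/935 ≈ -4289.0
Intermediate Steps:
a = -10 (a = -3 - 7 = -10)
U = 34 (U = 8 - 1*(-26) = 8 + 26 = 34)
k = 940 (k = -47*(-20) = 940)
h(G, Z) = (34 + G)/(G + Z) (h(G, Z) = (G + 34)/(Z + G) = (34 + G)/(G + Z))
h(k, t(-5, a)) - 1*4290 = (34 + 940)/(940 - 5) - 1*4290 = 974/935 - 4290 = -4010176/935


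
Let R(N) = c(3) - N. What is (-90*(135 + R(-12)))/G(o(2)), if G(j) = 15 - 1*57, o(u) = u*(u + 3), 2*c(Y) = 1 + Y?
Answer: 2235/7 ≈ 319.29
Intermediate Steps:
c(Y) = ½ + Y/2 (c(Y) = (1 + Y)/2 = ½ + Y/2)
R(N) = 2 - N (R(N) = (½ + (½)*3) - N = (½ + 3/2) - N = 2 - N)
o(u) = u*(3 + u)
G(j) = -42 (G(j) = 15 - 57 = -42)
(-90*(135 + R(-12)))/G(o(2)) = -90*(135 + (2 - 1*(-12)))/(-42) = -90*(135 + (2 + 12))*(-1/42) = -90*(135 + 14)*(-1/42) = -90*149*(-1/42) = -13410*(-1/42) = 2235/7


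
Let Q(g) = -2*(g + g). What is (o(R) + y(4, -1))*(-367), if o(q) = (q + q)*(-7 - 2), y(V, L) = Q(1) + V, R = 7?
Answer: 46242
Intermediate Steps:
Q(g) = -4*g
y(V, L) = -4 + V (y(V, L) = -4*1 + V = -4 + V)
o(q) = -18*q (o(q) = (2*q)*(-9) = -18*q)
(o(R) + y(4, -1))*(-367) = (-18*7 + (-4 + 4))*(-367) = (-126 + 0)*(-367) = -126*(-367) = 46242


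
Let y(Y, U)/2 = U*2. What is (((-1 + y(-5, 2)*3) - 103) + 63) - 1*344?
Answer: -361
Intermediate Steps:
y(Y, U) = 4*U (y(Y, U) = 2*(U*2) = 2*(2*U) = 4*U)
(((-1 + y(-5, 2)*3) - 103) + 63) - 1*344 = (((-1 + (4*2)*3) - 103) + 63) - 1*344 = (((-1 + 8*3) - 103) + 63) - 344 = (((-1 + 24) - 103) + 63) - 344 = ((23 - 103) + 63) - 344 = (-80 + 63) - 344 = -17 - 344 = -361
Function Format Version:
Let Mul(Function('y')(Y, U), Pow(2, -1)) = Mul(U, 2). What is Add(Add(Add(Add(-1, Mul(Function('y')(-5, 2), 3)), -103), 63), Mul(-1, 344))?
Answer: -361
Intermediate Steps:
Function('y')(Y, U) = Mul(4, U) (Function('y')(Y, U) = Mul(2, Mul(U, 2)) = Mul(2, Mul(2, U)) = Mul(4, U))
Add(Add(Add(Add(-1, Mul(Function('y')(-5, 2), 3)), -103), 63), Mul(-1, 344)) = Add(Add(Add(Add(-1, Mul(Mul(4, 2), 3)), -103), 63), Mul(-1, 344)) = Add(Add(Add(Add(-1, Mul(8, 3)), -103), 63), -344) = Add(Add(Add(Add(-1, 24), -103), 63), -344) = Add(Add(Add(23, -103), 63), -344) = Add(Add(-80, 63), -344) = Add(-17, -344) = -361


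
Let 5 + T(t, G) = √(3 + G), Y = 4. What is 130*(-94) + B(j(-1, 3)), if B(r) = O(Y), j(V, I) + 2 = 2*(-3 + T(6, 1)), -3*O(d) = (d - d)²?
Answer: -12220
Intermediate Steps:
O(d) = 0 (O(d) = -(d - d)²/3 = -⅓*0² = -⅓*0 = 0)
T(t, G) = -5 + √(3 + G)
j(V, I) = -14 (j(V, I) = -2 + 2*(-3 + (-5 + √(3 + 1))) = -2 + 2*(-3 + (-5 + √4)) = -2 + 2*(-3 + (-5 + 2)) = -2 + 2*(-3 - 3) = -2 + 2*(-6) = -2 - 12 = -14)
B(r) = 0
130*(-94) + B(j(-1, 3)) = 130*(-94) + 0 = -12220 + 0 = -12220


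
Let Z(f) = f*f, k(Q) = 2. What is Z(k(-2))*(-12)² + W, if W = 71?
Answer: 647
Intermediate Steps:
Z(f) = f²
Z(k(-2))*(-12)² + W = 2²*(-12)² + 71 = 4*144 + 71 = 576 + 71 = 647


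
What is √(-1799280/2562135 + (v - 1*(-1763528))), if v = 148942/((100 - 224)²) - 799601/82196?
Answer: √334063041765658368075579453866/435234313484 ≈ 1328.0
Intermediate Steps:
v = -6528543/157980712 (v = 148942/((-124)²) - 799601*1/82196 = 148942/15376 - 799601/82196 = 148942*(1/15376) - 799601/82196 = 74471/7688 - 799601/82196 = -6528543/157980712 ≈ -0.041325)
√(-1799280/2562135 + (v - 1*(-1763528))) = √(-1799280/2562135 + (-6528543/157980712 - 1*(-1763528))) = √(-1799280*1/2562135 + (-6528543/157980712 + 1763528)) = √(-119952/170809 + 278603402543393/157980712) = √(47587949634932049113/26984527436008) = √334063041765658368075579453866/435234313484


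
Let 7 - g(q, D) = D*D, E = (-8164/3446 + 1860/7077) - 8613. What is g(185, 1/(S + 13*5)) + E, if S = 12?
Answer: -29634954076491/3442679779 ≈ -8608.1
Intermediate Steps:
E = -35016590619/4064557 (E = (-8164*1/3446 + 1860*(1/7077)) - 8613 = (-4082/1723 + 620/2359) - 8613 = -8561178/4064557 - 8613 = -35016590619/4064557 ≈ -8615.1)
g(q, D) = 7 - D² (g(q, D) = 7 - D*D = 7 - D²)
g(185, 1/(S + 13*5)) + E = (7 - (1/(12 + 13*5))²) - 35016590619/4064557 = (7 - (1/(12 + 65))²) - 35016590619/4064557 = (7 - (1/77)²) - 35016590619/4064557 = (7 - 1*1/5929) - 35016590619/4064557 = (7 - 1/5929) - 35016590619/4064557 = 41502/5929 - 35016590619/4064557 = -29634954076491/3442679779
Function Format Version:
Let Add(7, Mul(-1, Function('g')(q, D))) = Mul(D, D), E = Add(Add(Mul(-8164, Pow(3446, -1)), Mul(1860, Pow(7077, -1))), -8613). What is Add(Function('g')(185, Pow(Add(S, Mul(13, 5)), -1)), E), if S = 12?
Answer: Rational(-29634954076491, 3442679779) ≈ -8608.1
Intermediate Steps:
E = Rational(-35016590619, 4064557) (E = Add(Add(Mul(-8164, Rational(1, 3446)), Mul(1860, Rational(1, 7077))), -8613) = Add(Add(Rational(-4082, 1723), Rational(620, 2359)), -8613) = Add(Rational(-8561178, 4064557), -8613) = Rational(-35016590619, 4064557) ≈ -8615.1)
Function('g')(q, D) = Add(7, Mul(-1, Pow(D, 2))) (Function('g')(q, D) = Add(7, Mul(-1, Mul(D, D))) = Add(7, Mul(-1, Pow(D, 2))))
Add(Function('g')(185, Pow(Add(S, Mul(13, 5)), -1)), E) = Add(Add(7, Mul(-1, Pow(Pow(Add(12, Mul(13, 5)), -1), 2))), Rational(-35016590619, 4064557)) = Add(Add(7, Mul(-1, Pow(Pow(Add(12, 65), -1), 2))), Rational(-35016590619, 4064557)) = Add(Add(7, Mul(-1, Pow(Pow(77, -1), 2))), Rational(-35016590619, 4064557)) = Add(Add(7, Mul(-1, Pow(Rational(1, 77), 2))), Rational(-35016590619, 4064557)) = Add(Add(7, Mul(-1, Rational(1, 5929))), Rational(-35016590619, 4064557)) = Add(Add(7, Rational(-1, 5929)), Rational(-35016590619, 4064557)) = Add(Rational(41502, 5929), Rational(-35016590619, 4064557)) = Rational(-29634954076491, 3442679779)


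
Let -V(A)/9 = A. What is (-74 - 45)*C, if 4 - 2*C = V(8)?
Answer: -4522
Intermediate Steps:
V(A) = -9*A
C = 38 (C = 2 - (-9)*8/2 = 2 - ½*(-72) = 2 + 36 = 38)
(-74 - 45)*C = (-74 - 45)*38 = -119*38 = -4522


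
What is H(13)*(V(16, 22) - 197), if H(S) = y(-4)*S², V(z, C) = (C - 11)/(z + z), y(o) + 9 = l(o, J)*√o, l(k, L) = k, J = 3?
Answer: 9571653/32 + 1063517*I/4 ≈ 2.9911e+5 + 2.6588e+5*I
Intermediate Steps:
y(o) = -9 + o^(3/2) (y(o) = -9 + o*√o = -9 + o^(3/2))
V(z, C) = (-11 + C)/(2*z) (V(z, C) = (-11 + C)/((2*z)) = (-11 + C)*(1/(2*z)) = (-11 + C)/(2*z))
H(S) = S²*(-9 - 8*I) (H(S) = (-9 + (-4)^(3/2))*S² = (-9 - 8*I)*S² = S²*(-9 - 8*I))
H(13)*(V(16, 22) - 197) = (13²*(-9 - 8*I))*((½)*(-11 + 22)/16 - 197) = (169*(-9 - 8*I))*((½)*(1/16)*11 - 197) = (-1521 - 1352*I)*(11/32 - 197) = (-1521 - 1352*I)*(-6293/32) = 9571653/32 + 1063517*I/4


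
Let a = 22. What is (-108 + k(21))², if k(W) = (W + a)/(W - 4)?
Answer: 3214849/289 ≈ 11124.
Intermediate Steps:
k(W) = (22 + W)/(-4 + W) (k(W) = (W + 22)/(W - 4) = (22 + W)/(-4 + W))
(-108 + k(21))² = (-108 + (22 + 21)/(-4 + 21))² = (-108 + 43/17)² = (-1793/17)² = 3214849/289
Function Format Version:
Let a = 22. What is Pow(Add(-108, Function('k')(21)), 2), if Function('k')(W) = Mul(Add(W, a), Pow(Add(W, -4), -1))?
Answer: Rational(3214849, 289) ≈ 11124.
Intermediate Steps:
Function('k')(W) = Mul(Pow(Add(-4, W), -1), Add(22, W)) (Function('k')(W) = Mul(Add(W, 22), Pow(Add(W, -4), -1)) = Mul(Add(22, W), Pow(Add(-4, W), -1)) = Mul(Pow(Add(-4, W), -1), Add(22, W)))
Pow(Add(-108, Function('k')(21)), 2) = Pow(Add(-108, Mul(Pow(Add(-4, 21), -1), Add(22, 21))), 2) = Pow(Add(-108, Mul(Pow(17, -1), 43)), 2) = Pow(Add(-108, Mul(Rational(1, 17), 43)), 2) = Pow(Add(-108, Rational(43, 17)), 2) = Pow(Rational(-1793, 17), 2) = Rational(3214849, 289)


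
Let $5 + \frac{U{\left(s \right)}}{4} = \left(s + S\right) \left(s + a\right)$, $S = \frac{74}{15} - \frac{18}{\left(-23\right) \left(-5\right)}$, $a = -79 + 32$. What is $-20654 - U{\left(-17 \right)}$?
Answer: $- \frac{8198282}{345} \approx -23763.0$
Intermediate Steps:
$a = -47$
$S = \frac{1648}{345}$ ($S = 74 \cdot \frac{1}{15} - \frac{18}{115} = \frac{74}{15} - \frac{18}{115} = \frac{1648}{345} \approx 4.7768$)
$U{\left(s \right)} = -20 + 4 \left(-47 + s\right) \left(\frac{1648}{345} + s\right)$ ($U{\left(s \right)} = -20 + 4 \left(s + \frac{1648}{345}\right) \left(s - 47\right) = -20 + 4 \left(\frac{1648}{345} + s\right) \left(-47 + s\right) = -20 + 4 \left(-47 + s\right) \left(\frac{1648}{345} + s\right)$)
$-20654 - U{\left(-17 \right)} = -20654 - \left(- \frac{316724}{345} + 4 \left(-17\right)^{2} - - \frac{990556}{345}\right) = -20654 - \left(- \frac{316724}{345} + 4 \cdot 289 + \frac{990556}{345}\right) = -20654 - \left(- \frac{316724}{345} + 1156 + \frac{990556}{345}\right) = -20654 - \frac{1072652}{345} = - \frac{8198282}{345}$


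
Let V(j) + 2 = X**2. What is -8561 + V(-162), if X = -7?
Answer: -8514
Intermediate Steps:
V(j) = 47 (V(j) = -2 + (-7)**2 = -2 + 49 = 47)
-8561 + V(-162) = -8561 + 47 = -8514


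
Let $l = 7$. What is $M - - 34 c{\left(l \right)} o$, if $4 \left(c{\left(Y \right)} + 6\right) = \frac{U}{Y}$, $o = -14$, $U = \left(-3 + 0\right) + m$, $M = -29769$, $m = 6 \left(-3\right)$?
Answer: $-26556$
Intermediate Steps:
$m = -18$
$U = -21$ ($U = \left(-3 + 0\right) - 18 = -3 - 18 = -21$)
$c{\left(Y \right)} = -6 - \frac{21}{4 Y}$ ($c{\left(Y \right)} = -6 + \frac{\left(-21\right) \frac{1}{Y}}{4} = -6 - \frac{21}{4 Y}$)
$M - - 34 c{\left(l \right)} o = -29769 - - 34 \left(-6 - \frac{21}{4 \cdot 7}\right) \left(-14\right) = -29769 - - 34 \left(-6 - \frac{3}{4}\right) \left(-14\right) = -29769 - \left(-34\right) \left(- \frac{27}{4}\right) \left(-14\right) = -29769 - \frac{459}{2} \left(-14\right) = -29769 - -3213 = -29769 + 3213 = -26556$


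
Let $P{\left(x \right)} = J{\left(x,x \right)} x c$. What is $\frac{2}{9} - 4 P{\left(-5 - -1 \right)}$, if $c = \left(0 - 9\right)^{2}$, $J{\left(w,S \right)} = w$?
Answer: $- \frac{46654}{9} \approx -5183.8$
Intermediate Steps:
$c = 81$ ($c = \left(0 - 9\right)^{2} = \left(-9\right)^{2} = 81$)
$P{\left(x \right)} = 81 x^{2}$ ($P{\left(x \right)} = x x 81 = x^{2} \cdot 81 = 81 x^{2}$)
$\frac{2}{9} - 4 P{\left(-5 - -1 \right)} = \frac{2}{9} - 4 \cdot 81 \left(-5 - -1\right)^{2} = 2 \cdot \frac{1}{9} - 4 \cdot 81 \left(-5 + 1\right)^{2} = \frac{2}{9} - 4 \cdot 81 \left(-4\right)^{2} = \frac{2}{9} - 4 \cdot 81 \cdot 16 = \frac{2}{9} - 5184 = - \frac{46654}{9}$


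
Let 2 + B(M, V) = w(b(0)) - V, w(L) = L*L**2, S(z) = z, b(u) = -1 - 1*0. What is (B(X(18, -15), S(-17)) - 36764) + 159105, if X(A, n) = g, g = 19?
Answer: 122355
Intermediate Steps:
b(u) = -1 (b(u) = -1 + 0 = -1)
X(A, n) = 19
w(L) = L**3
B(M, V) = -3 - V (B(M, V) = -2 + ((-1)**3 - V) = -2 + (-1 - V) = -3 - V)
(B(X(18, -15), S(-17)) - 36764) + 159105 = ((-3 - 1*(-17)) - 36764) + 159105 = ((-3 + 17) - 36764) + 159105 = (14 - 36764) + 159105 = -36750 + 159105 = 122355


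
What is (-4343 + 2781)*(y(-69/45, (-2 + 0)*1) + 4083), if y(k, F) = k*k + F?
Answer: -1435093748/225 ≈ -6.3782e+6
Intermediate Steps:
y(k, F) = F + k² (y(k, F) = k² + F = F + k²)
(-4343 + 2781)*(y(-69/45, (-2 + 0)*1) + 4083) = (-4343 + 2781)*(((-2 + 0)*1 + (-69/45)²) + 4083) = -1562*((-2*1 + (-69*1/45)²) + 4083) = -1562*((-2 + (-23/15)²) + 4083) = -1562*((-2 + 529/225) + 4083) = -1562*(79/225 + 4083) = -1562*918754/225 = -1435093748/225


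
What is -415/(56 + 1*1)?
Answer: -415/57 ≈ -7.2807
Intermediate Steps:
-415/(56 + 1*1) = -415/(56 + 1) = -415/57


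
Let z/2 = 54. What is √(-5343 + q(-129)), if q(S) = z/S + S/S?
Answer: I*√9878906/43 ≈ 73.095*I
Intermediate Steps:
z = 108 (z = 2*54 = 108)
q(S) = 1 + 108/S (q(S) = 108/S + S/S = 108/S + 1 = 1 + 108/S)
√(-5343 + q(-129)) = √(-5343 + (108 - 129)/(-129)) = √(-5343 - 1/129*(-21)) = √(-5343 + 7/43) = √(-229742/43) = I*√9878906/43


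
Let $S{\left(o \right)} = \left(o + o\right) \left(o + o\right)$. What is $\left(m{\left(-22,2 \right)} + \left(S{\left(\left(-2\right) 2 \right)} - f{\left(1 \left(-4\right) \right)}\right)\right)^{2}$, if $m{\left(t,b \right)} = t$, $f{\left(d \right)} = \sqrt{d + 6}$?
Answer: $\left(42 - \sqrt{2}\right)^{2} \approx 1647.2$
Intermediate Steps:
$f{\left(d \right)} = \sqrt{6 + d}$
$S{\left(o \right)} = 4 o^{2}$ ($S{\left(o \right)} = 2 o 2 o = 4 o^{2}$)
$\left(m{\left(-22,2 \right)} + \left(S{\left(\left(-2\right) 2 \right)} - f{\left(1 \left(-4\right) \right)}\right)\right)^{2} = \left(-22 + \left(4 \left(\left(-2\right) 2\right)^{2} - \sqrt{6 + 1 \left(-4\right)}\right)\right)^{2} = \left(-22 + \left(4 \left(-4\right)^{2} - \sqrt{6 - 4}\right)\right)^{2} = \left(-22 + \left(4 \cdot 16 - \sqrt{2}\right)\right)^{2} = \left(-22 + \left(64 - \sqrt{2}\right)\right)^{2} = \left(42 - \sqrt{2}\right)^{2}$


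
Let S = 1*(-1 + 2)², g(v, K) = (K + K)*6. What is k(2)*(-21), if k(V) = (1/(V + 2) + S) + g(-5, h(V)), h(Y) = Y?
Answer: -2121/4 ≈ -530.25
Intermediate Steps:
g(v, K) = 12*K (g(v, K) = (2*K)*6 = 12*K)
S = 1 (S = 1*1² = 1*1 = 1)
k(V) = 1 + 1/(2 + V) + 12*V (k(V) = (1/(V + 2) + 1) + 12*V = (1/(2 + V) + 1) + 12*V = (1 + 1/(2 + V)) + 12*V = 1 + 1/(2 + V) + 12*V)
k(2)*(-21) = ((3 + 12*2² + 25*2)/(2 + 2))*(-21) = ((3 + 12*4 + 50)/4)*(-21) = ((3 + 48 + 50)/4)*(-21) = ((¼)*101)*(-21) = (101/4)*(-21) = -2121/4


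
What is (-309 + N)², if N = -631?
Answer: 883600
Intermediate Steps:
(-309 + N)² = (-309 - 631)² = (-940)² = 883600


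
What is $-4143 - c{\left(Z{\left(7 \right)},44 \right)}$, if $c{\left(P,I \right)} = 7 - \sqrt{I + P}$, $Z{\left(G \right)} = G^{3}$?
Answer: $-4150 + 3 \sqrt{43} \approx -4130.3$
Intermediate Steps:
$-4143 - c{\left(Z{\left(7 \right)},44 \right)} = -4143 - \left(7 - \sqrt{44 + 7^{3}}\right) = -4143 - \left(7 - \sqrt{44 + 343}\right) = -4143 - \left(7 - \sqrt{387}\right) = -4143 - \left(7 - 3 \sqrt{43}\right) = -4150 + 3 \sqrt{43}$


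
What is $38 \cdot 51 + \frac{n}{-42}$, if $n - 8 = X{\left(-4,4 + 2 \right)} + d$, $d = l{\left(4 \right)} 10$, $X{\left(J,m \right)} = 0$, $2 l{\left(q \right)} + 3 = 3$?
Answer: $\frac{40694}{21} \approx 1937.8$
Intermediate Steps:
$l{\left(q \right)} = 0$ ($l{\left(q \right)} = - \frac{3}{2} + \frac{1}{2} \cdot 3 = - \frac{3}{2} + \frac{3}{2} = 0$)
$d = 0$ ($d = 0 \cdot 10 = 0$)
$n = 8$ ($n = 8 + \left(0 + 0\right) = 8 + 0 = 8$)
$38 \cdot 51 + \frac{n}{-42} = 38 \cdot 51 + \frac{8}{-42} = 1938 + 8 \left(- \frac{1}{42}\right) = 1938 - \frac{4}{21} = \frac{40694}{21}$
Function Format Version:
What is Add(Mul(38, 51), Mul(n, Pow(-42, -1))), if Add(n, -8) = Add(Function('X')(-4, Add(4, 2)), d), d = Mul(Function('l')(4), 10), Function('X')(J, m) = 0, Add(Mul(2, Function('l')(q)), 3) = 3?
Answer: Rational(40694, 21) ≈ 1937.8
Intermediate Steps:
Function('l')(q) = 0 (Function('l')(q) = Add(Rational(-3, 2), Mul(Rational(1, 2), 3)) = Add(Rational(-3, 2), Rational(3, 2)) = 0)
d = 0 (d = Mul(0, 10) = 0)
n = 8 (n = Add(8, Add(0, 0)) = Add(8, 0) = 8)
Add(Mul(38, 51), Mul(n, Pow(-42, -1))) = Add(Mul(38, 51), Mul(8, Pow(-42, -1))) = Add(1938, Mul(8, Rational(-1, 42))) = Add(1938, Rational(-4, 21)) = Rational(40694, 21)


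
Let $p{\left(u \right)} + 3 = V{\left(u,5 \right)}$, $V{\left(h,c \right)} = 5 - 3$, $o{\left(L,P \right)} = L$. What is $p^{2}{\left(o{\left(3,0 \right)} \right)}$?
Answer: $1$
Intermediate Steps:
$V{\left(h,c \right)} = 2$
$p{\left(u \right)} = -1$ ($p{\left(u \right)} = -3 + 2 = -1$)
$p^{2}{\left(o{\left(3,0 \right)} \right)} = \left(-1\right)^{2} = 1$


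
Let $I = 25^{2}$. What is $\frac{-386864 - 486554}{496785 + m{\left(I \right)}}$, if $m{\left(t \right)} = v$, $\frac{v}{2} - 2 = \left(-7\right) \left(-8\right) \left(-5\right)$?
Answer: $- \frac{873418}{496229} \approx -1.7601$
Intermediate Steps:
$I = 625$
$v = -556$ ($v = 4 + 2 \left(-7\right) \left(-8\right) \left(-5\right) = 4 + 2 \cdot 56 \left(-5\right) = 4 + 2 \left(-280\right) = 4 - 560 = -556$)
$m{\left(t \right)} = -556$
$\frac{-386864 - 486554}{496785 + m{\left(I \right)}} = \frac{-386864 - 486554}{496785 - 556} = - \frac{873418}{496229}$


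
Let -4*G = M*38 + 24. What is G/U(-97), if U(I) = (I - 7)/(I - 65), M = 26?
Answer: -20493/52 ≈ -394.10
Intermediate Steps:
U(I) = (-7 + I)/(-65 + I)
G = -253 (G = -(26*38 + 24)/4 = -(988 + 24)/4 = -¼*1012 = -253)
G/U(-97) = -253*(-65 - 97)/(-7 - 97) = -253/(-104/(-162)) = -253/((-1/162*(-104))) = -253/52/81 = -253*81/52 = -20493/52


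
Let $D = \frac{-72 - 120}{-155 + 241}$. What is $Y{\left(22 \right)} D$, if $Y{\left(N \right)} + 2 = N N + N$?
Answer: $- \frac{48384}{43} \approx -1125.2$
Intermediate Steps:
$Y{\left(N \right)} = -2 + N + N^{2}$ ($Y{\left(N \right)} = -2 + \left(N N + N\right) = -2 + \left(N^{2} + N\right) = -2 + \left(N + N^{2}\right) = -2 + N + N^{2}$)
$D = - \frac{96}{43}$ ($D = - \frac{192}{86} = \left(-192\right) \frac{1}{86} = - \frac{96}{43} \approx -2.2326$)
$Y{\left(22 \right)} D = \left(-2 + 22 + 22^{2}\right) \left(- \frac{96}{43}\right) = \left(-2 + 22 + 484\right) \left(- \frac{96}{43}\right) = 504 \left(- \frac{96}{43}\right) = - \frac{48384}{43}$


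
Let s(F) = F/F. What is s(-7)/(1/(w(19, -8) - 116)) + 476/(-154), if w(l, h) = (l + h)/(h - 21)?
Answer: -38111/319 ≈ -119.47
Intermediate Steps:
s(F) = 1
w(l, h) = (h + l)/(-21 + h)
s(-7)/(1/(w(19, -8) - 116)) + 476/(-154) = 1/1/((-8 + 19)/(-21 - 8) - 116) + 476/(-154) = 1/1/(11/(-29) - 116) + 476*(-1/154) = 1/1/(-1/29*11 - 116) - 34/11 = 1/1/(-11/29 - 116) - 34/11 = 1/1/(-3375/29) - 34/11 = 1/(-29/3375) - 34/11 = 1*(-3375/29) - 34/11 = -3375/29 - 34/11 = -38111/319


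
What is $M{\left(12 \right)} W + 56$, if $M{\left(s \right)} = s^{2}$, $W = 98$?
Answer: $14168$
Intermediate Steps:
$M{\left(12 \right)} W + 56 = 12^{2} \cdot 98 + 56 = 144 \cdot 98 + 56 = 14112 + 56 = 14168$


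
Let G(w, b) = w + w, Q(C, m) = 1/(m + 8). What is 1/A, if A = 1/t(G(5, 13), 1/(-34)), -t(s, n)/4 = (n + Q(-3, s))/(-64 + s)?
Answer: 8/4131 ≈ 0.0019366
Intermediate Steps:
Q(C, m) = 1/(8 + m)
G(w, b) = 2*w
t(s, n) = -4*(n + 1/(8 + s))/(-64 + s)
A = 4131/8 (A = 1/(4*(-1 - 1*(8 + 2*5)/(-34))/((-64 + 2*5)*(8 + 2*5))) = 1/(4*(-1 - 1*(-1/34)*(8 + 10))/((-64 + 10)*(8 + 10))) = 1/(4*(-1 - 1*(-1/34)*18)/(-54*18)) = 1/(4*(-1/54)*(1/18)*(-1 + 9/17)) = 1/(4*(-1/54)*(1/18)*(-8/17)) = 1/(8/4131) = 4131/8 ≈ 516.38)
1/A = 1/(4131/8) = 8/4131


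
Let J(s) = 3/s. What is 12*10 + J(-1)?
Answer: 117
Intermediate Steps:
12*10 + J(-1) = 12*10 + 3/(-1) = 120 + 3*(-1) = 120 - 3 = 117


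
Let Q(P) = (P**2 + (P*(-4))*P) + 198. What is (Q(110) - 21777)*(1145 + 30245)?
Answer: -1816821810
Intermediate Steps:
Q(P) = 198 - 3*P**2 (Q(P) = (P**2 + (-4*P)*P) + 198 = (P**2 - 4*P**2) + 198 = -3*P**2 + 198 = 198 - 3*P**2)
(Q(110) - 21777)*(1145 + 30245) = ((198 - 3*110**2) - 21777)*(1145 + 30245) = ((198 - 3*12100) - 21777)*31390 = ((198 - 36300) - 21777)*31390 = (-36102 - 21777)*31390 = -57879*31390 = -1816821810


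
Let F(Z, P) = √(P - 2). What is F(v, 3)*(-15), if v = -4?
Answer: -15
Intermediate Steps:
F(Z, P) = √(-2 + P)
F(v, 3)*(-15) = √(-2 + 3)*(-15) = √1*(-15) = 1*(-15) = -15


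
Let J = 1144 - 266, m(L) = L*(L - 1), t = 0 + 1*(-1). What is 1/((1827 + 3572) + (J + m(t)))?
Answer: 1/6279 ≈ 0.00015926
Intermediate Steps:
t = -1 (t = 0 - 1 = -1)
m(L) = L*(-1 + L)
J = 878
1/((1827 + 3572) + (J + m(t))) = 1/((1827 + 3572) + (878 - (-1 - 1))) = 1/(5399 + (878 - 1*(-2))) = 1/(5399 + (878 + 2)) = 1/(5399 + 880) = 1/6279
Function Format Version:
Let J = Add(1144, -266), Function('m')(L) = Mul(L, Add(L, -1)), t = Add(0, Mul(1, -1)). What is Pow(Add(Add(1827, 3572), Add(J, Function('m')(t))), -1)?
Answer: Rational(1, 6279) ≈ 0.00015926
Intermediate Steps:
t = -1 (t = Add(0, -1) = -1)
Function('m')(L) = Mul(L, Add(-1, L))
J = 878
Pow(Add(Add(1827, 3572), Add(J, Function('m')(t))), -1) = Pow(Add(Add(1827, 3572), Add(878, Mul(-1, Add(-1, -1)))), -1) = Pow(Add(5399, Add(878, Mul(-1, -2))), -1) = Pow(Add(5399, Add(878, 2)), -1) = Pow(Add(5399, 880), -1) = Pow(6279, -1) = Rational(1, 6279)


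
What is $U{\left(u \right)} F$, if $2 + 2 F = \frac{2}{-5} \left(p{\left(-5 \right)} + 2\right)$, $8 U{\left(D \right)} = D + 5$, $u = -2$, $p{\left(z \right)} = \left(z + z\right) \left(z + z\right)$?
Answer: $- \frac{321}{40} \approx -8.025$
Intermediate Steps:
$p{\left(z \right)} = 4 z^{2}$ ($p{\left(z \right)} = 2 z 2 z = 4 z^{2}$)
$U{\left(D \right)} = \frac{5}{8} + \frac{D}{8}$ ($U{\left(D \right)} = \frac{D + 5}{8} = \frac{5 + D}{8} = \frac{5}{8} + \frac{D}{8}$)
$F = - \frac{107}{5}$ ($F = -1 + \frac{\frac{2}{-5} \left(4 \left(-5\right)^{2} + 2\right)}{2} = -1 + \frac{2 \left(- \frac{1}{5}\right) \left(4 \cdot 25 + 2\right)}{2} = -1 + \frac{\left(- \frac{2}{5}\right) \left(100 + 2\right)}{2} = -1 + \frac{\left(- \frac{2}{5}\right) 102}{2} = -1 + \frac{1}{2} \left(- \frac{204}{5}\right) = -1 - \frac{102}{5} = - \frac{107}{5} \approx -21.4$)
$U{\left(u \right)} F = \left(\frac{5}{8} + \frac{1}{8} \left(-2\right)\right) \left(- \frac{107}{5}\right) = \left(\frac{5}{8} - \frac{1}{4}\right) \left(- \frac{107}{5}\right) = \frac{3}{8} \left(- \frac{107}{5}\right) = - \frac{321}{40}$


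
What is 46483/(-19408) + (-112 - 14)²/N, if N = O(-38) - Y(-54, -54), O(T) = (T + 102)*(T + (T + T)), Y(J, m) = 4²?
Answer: -40500319/8869456 ≈ -4.5663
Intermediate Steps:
Y(J, m) = 16
O(T) = 3*T*(102 + T) (O(T) = (102 + T)*(T + 2*T) = (102 + T)*(3*T) = 3*T*(102 + T))
N = -7312 (N = 3*(-38)*(102 - 38) - 1*16 = 3*(-38)*64 - 16 = -7296 - 16 = -7312)
46483/(-19408) + (-112 - 14)²/N = 46483/(-19408) + (-112 - 14)²/(-7312) = 46483*(-1/19408) + (-126)²*(-1/7312) = -46483/19408 + 15876*(-1/7312) = -46483/19408 - 3969/1828 = -40500319/8869456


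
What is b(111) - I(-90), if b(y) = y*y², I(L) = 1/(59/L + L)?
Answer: 11158501419/8159 ≈ 1.3676e+6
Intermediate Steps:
I(L) = 1/(L + 59/L)
b(y) = y³
b(111) - I(-90) = 111³ - (-90)/(59 + (-90)²) = 1367631 - (-90)/(59 + 8100) = 1367631 - (-90)/8159 = 1367631 - 1*(-90/8159) = 1367631 + 90/8159 = 11158501419/8159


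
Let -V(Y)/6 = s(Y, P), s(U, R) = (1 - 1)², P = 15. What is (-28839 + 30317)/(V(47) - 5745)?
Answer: -1478/5745 ≈ -0.25727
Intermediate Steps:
s(U, R) = 0 (s(U, R) = 0² = 0)
V(Y) = 0 (V(Y) = -6*0 = 0)
(-28839 + 30317)/(V(47) - 5745) = (-28839 + 30317)/(0 - 5745) = 1478/(-5745) = 1478*(-1/5745) = -1478/5745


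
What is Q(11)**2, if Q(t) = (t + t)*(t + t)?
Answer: 234256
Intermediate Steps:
Q(t) = 4*t**2 (Q(t) = (2*t)*(2*t) = 4*t**2)
Q(11)**2 = (4*11**2)**2 = (4*121)**2 = 484**2 = 234256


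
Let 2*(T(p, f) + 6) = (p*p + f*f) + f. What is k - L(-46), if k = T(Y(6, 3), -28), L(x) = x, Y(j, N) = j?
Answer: 436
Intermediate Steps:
T(p, f) = -6 + f/2 + f²/2 + p²/2 (T(p, f) = -6 + ((p*p + f*f) + f)/2 = -6 + ((p² + f²) + f)/2 = -6 + ((f² + p²) + f)/2 = -6 + (f + f² + p²)/2 = -6 + (f/2 + f²/2 + p²/2) = -6 + f/2 + f²/2 + p²/2)
k = 390 (k = -6 + (½)*(-28) + (½)*(-28)² + (½)*6² = -6 - 14 + (½)*784 + (½)*36 = -6 - 14 + 392 + 18 = 390)
k - L(-46) = 390 - 1*(-46) = 390 + 46 = 436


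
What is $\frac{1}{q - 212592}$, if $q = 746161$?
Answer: $\frac{1}{533569} \approx 1.8742 \cdot 10^{-6}$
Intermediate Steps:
$\frac{1}{q - 212592} = \frac{1}{746161 - 212592} = \frac{1}{533569}$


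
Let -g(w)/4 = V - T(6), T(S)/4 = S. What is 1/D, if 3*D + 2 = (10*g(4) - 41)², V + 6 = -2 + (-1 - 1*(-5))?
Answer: 3/1164239 ≈ 2.5768e-6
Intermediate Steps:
T(S) = 4*S
V = -4 (V = -6 + (-2 + (-1 - 1*(-5))) = -6 + (-2 + (-1 + 5)) = -6 + (-2 + 4) = -6 + 2 = -4)
g(w) = 112 (g(w) = -4*(-4 - 4*6) = -4*(-4 - 1*24) = -4*(-4 - 24) = -4*(-28) = 112)
D = 1164239/3 (D = -⅔ + (10*112 - 41)²/3 = -⅔ + (1120 - 41)²/3 = -⅔ + (⅓)*1079² = -⅔ + (⅓)*1164241 = -⅔ + 1164241/3 = 1164239/3 ≈ 3.8808e+5)
1/D = 1/(1164239/3) = 3/1164239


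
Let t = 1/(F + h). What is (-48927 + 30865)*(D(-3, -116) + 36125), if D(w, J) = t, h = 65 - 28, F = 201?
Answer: -77646289281/119 ≈ -6.5249e+8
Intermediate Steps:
h = 37
t = 1/238 (t = 1/(201 + 37) = 1/238 ≈ 0.0042017)
D(w, J) = 1/238
(-48927 + 30865)*(D(-3, -116) + 36125) = (-48927 + 30865)*(1/238 + 36125) = -18062*8597751/238 = -77646289281/119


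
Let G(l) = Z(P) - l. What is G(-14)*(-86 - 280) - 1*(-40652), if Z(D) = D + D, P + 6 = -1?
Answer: 40652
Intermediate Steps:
P = -7 (P = -6 - 1 = -7)
Z(D) = 2*D
G(l) = -14 - l (G(l) = 2*(-7) - l = -14 - l)
G(-14)*(-86 - 280) - 1*(-40652) = (-14 - 1*(-14))*(-86 - 280) - 1*(-40652) = (-14 + 14)*(-366) + 40652 = 0*(-366) + 40652 = 0 + 40652 = 40652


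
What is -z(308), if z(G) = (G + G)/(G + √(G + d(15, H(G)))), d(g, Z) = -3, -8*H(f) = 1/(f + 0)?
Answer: -189728/94559 + 616*√305/94559 ≈ -1.8927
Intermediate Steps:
H(f) = -1/(8*f) (H(f) = -1/(8*(f + 0)) = -1/(8*f))
z(G) = 2*G/(G + √(-3 + G)) (z(G) = (G + G)/(G + √(G - 3)) = (2*G)/(G + √(-3 + G)) = 2*G/(G + √(-3 + G)))
-z(308) = -2*308/(308 + √(-3 + 308)) = -2*308/(308 + √305) = -616/(308 + √305)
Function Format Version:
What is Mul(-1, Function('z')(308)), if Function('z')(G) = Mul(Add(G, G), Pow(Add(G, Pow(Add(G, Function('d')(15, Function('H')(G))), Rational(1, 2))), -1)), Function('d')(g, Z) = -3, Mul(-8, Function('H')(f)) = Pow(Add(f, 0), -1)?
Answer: Add(Rational(-189728, 94559), Mul(Rational(616, 94559), Pow(305, Rational(1, 2)))) ≈ -1.8927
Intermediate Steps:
Function('H')(f) = Mul(Rational(-1, 8), Pow(f, -1)) (Function('H')(f) = Mul(Rational(-1, 8), Pow(Add(f, 0), -1)) = Mul(Rational(-1, 8), Pow(f, -1)))
Function('z')(G) = Mul(2, G, Pow(Add(G, Pow(Add(-3, G), Rational(1, 2))), -1)) (Function('z')(G) = Mul(Add(G, G), Pow(Add(G, Pow(Add(G, -3), Rational(1, 2))), -1)) = Mul(Mul(2, G), Pow(Add(G, Pow(Add(-3, G), Rational(1, 2))), -1)) = Mul(2, G, Pow(Add(G, Pow(Add(-3, G), Rational(1, 2))), -1)))
Mul(-1, Function('z')(308)) = Mul(-1, Mul(2, 308, Pow(Add(308, Pow(Add(-3, 308), Rational(1, 2))), -1))) = Mul(-1, Mul(2, 308, Pow(Add(308, Pow(305, Rational(1, 2))), -1))) = Mul(-1, Mul(616, Pow(Add(308, Pow(305, Rational(1, 2))), -1))) = Mul(-616, Pow(Add(308, Pow(305, Rational(1, 2))), -1))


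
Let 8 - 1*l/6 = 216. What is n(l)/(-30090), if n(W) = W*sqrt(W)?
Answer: 832*I*sqrt(78)/5015 ≈ 1.4652*I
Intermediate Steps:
l = -1248 (l = 48 - 6*216 = 48 - 1296 = -1248)
n(W) = W**(3/2)
n(l)/(-30090) = (-1248)**(3/2)/(-30090) = -4992*I*sqrt(78)*(-1/30090) = 832*I*sqrt(78)/5015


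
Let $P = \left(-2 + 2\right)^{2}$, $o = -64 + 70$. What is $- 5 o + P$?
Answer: $-30$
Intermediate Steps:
$o = 6$
$P = 0$ ($P = 0^{2} = 0$)
$- 5 o + P = \left(-5\right) 6 + 0 = -30 + 0 = -30$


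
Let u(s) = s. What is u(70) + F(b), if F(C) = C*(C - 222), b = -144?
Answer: 52774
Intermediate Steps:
F(C) = C*(-222 + C)
u(70) + F(b) = 70 - 144*(-222 - 144) = 70 - 144*(-366) = 70 + 52704 = 52774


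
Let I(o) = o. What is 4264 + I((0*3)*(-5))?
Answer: 4264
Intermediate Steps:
4264 + I((0*3)*(-5)) = 4264 + (0*3)*(-5) = 4264 + 0*(-5) = 4264 + 0 = 4264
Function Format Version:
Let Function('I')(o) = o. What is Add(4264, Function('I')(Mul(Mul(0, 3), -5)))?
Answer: 4264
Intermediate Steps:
Add(4264, Function('I')(Mul(Mul(0, 3), -5))) = Add(4264, Mul(Mul(0, 3), -5)) = Add(4264, Mul(0, -5)) = Add(4264, 0) = 4264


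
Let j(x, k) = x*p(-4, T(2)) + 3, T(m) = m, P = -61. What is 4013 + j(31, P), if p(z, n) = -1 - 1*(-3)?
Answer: 4078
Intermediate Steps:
p(z, n) = 2 (p(z, n) = -1 + 3 = 2)
j(x, k) = 3 + 2*x (j(x, k) = x*2 + 3 = 2*x + 3 = 3 + 2*x)
4013 + j(31, P) = 4013 + (3 + 2*31) = 4013 + (3 + 62) = 4013 + 65 = 4078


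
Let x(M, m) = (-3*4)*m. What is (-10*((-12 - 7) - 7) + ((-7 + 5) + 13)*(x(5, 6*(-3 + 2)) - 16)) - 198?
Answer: 678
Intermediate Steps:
x(M, m) = -12*m
(-10*((-12 - 7) - 7) + ((-7 + 5) + 13)*(x(5, 6*(-3 + 2)) - 16)) - 198 = (-10*((-12 - 7) - 7) + ((-7 + 5) + 13)*(-72*(-3 + 2) - 16)) - 198 = (-10*(-19 - 7) + (-2 + 13)*(-72*(-1) - 16)) - 198 = (-10*(-26) + 11*(-12*(-6) - 16)) - 198 = (260 + 11*(72 - 16)) - 198 = (260 + 11*56) - 198 = (260 + 616) - 198 = 876 - 198 = 678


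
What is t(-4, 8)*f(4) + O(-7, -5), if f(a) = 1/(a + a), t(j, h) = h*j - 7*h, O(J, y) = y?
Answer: -16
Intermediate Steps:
t(j, h) = -7*h + h*j
f(a) = 1/(2*a)
t(-4, 8)*f(4) + O(-7, -5) = (8*(-7 - 4))*((½)/4) - 5 = (8*(-11))*((½)*(¼)) - 5 = -88*⅛ - 5 = -11 - 5 = -16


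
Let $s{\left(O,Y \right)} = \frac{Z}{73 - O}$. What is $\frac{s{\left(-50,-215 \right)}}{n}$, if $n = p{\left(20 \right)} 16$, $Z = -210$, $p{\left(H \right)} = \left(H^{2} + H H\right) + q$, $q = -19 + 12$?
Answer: $- \frac{35}{260104} \approx -0.00013456$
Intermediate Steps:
$q = -7$
$p{\left(H \right)} = -7 + 2 H^{2}$ ($p{\left(H \right)} = \left(H^{2} + H H\right) - 7 = \left(H^{2} + H^{2}\right) - 7 = 2 H^{2} - 7 = -7 + 2 H^{2}$)
$s{\left(O,Y \right)} = - \frac{210}{73 - O}$
$n = 12688$ ($n = \left(-7 + 2 \cdot 20^{2}\right) 16 = \left(-7 + 2 \cdot 400\right) 16 = \left(-7 + 800\right) 16 = 793 \cdot 16 = 12688$)
$\frac{s{\left(-50,-215 \right)}}{n} = \frac{210 \frac{1}{-73 - 50}}{12688} = \frac{210}{-123} \cdot \frac{1}{12688} = 210 \left(- \frac{1}{123}\right) \frac{1}{12688} = \left(- \frac{70}{41}\right) \frac{1}{12688} = - \frac{35}{260104}$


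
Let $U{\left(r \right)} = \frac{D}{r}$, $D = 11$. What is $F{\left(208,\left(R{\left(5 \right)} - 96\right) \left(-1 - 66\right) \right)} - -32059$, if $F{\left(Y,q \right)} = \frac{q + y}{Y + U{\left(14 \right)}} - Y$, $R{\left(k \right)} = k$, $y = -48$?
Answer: $\frac{93185159}{2923} \approx 31880.0$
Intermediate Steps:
$U{\left(r \right)} = \frac{11}{r}$
$F{\left(Y,q \right)} = - Y + \frac{-48 + q}{\frac{11}{14} + Y}$ ($F{\left(Y,q \right)} = \frac{q - 48}{Y + \frac{11}{14}} - Y = \frac{-48 + q}{Y + 11 \cdot \frac{1}{14}} - Y = \frac{-48 + q}{Y + \frac{11}{14}} - Y = \frac{-48 + q}{\frac{11}{14} + Y} - Y = - Y + \frac{-48 + q}{\frac{11}{14} + Y}$)
$F{\left(208,\left(R{\left(5 \right)} - 96\right) \left(-1 - 66\right) \right)} - -32059 = \frac{-672 - 14 \cdot 208^{2} - 2288 + 14 \left(5 - 96\right) \left(-1 - 66\right)}{11 + 14 \cdot 208} - -32059 = \frac{-672 - 605696 - 2288 + 14 \left(\left(-91\right) \left(-67\right)\right)}{11 + 2912} + 32059 = \frac{-672 - 605696 - 2288 + 14 \cdot 6097}{2923} + 32059 = \frac{-672 - 605696 - 2288 + 85358}{2923} + 32059 = \frac{1}{2923} \left(-523298\right) + 32059 = - \frac{523298}{2923} + 32059 = \frac{93185159}{2923}$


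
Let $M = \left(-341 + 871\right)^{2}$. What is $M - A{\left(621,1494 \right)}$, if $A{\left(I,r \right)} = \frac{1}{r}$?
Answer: $\frac{419664599}{1494} \approx 2.809 \cdot 10^{5}$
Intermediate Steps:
$M = 280900$ ($M = 530^{2} = 280900$)
$M - A{\left(621,1494 \right)} = 280900 - \frac{1}{1494} = \frac{419664599}{1494}$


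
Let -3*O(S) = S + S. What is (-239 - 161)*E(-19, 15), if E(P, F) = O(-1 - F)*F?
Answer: -64000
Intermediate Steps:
O(S) = -2*S/3 (O(S) = -(S + S)/3 = -2*S/3)
E(P, F) = F*(⅔ + 2*F/3) (E(P, F) = (-2*(-1 - F)/3)*F = (⅔ + 2*F/3)*F = F*(⅔ + 2*F/3))
(-239 - 161)*E(-19, 15) = (-239 - 161)*((⅔)*15*(1 + 15)) = -800*15*16/3 = -400*160 = -64000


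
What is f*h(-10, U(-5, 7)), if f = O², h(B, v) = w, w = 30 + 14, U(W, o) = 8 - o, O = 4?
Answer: 704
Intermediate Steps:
w = 44
h(B, v) = 44
f = 16 (f = 4² = 16)
f*h(-10, U(-5, 7)) = 16*44 = 704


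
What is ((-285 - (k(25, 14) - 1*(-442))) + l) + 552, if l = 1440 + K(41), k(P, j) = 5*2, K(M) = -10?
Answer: 1245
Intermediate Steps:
k(P, j) = 10
l = 1430 (l = 1440 - 10 = 1430)
((-285 - (k(25, 14) - 1*(-442))) + l) + 552 = ((-285 - (10 - 1*(-442))) + 1430) + 552 = ((-285 - (10 + 442)) + 1430) + 552 = ((-285 - 1*452) + 1430) + 552 = ((-285 - 452) + 1430) + 552 = (-737 + 1430) + 552 = 693 + 552 = 1245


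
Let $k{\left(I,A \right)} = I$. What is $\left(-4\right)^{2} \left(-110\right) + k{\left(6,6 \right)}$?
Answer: $-1754$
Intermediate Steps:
$\left(-4\right)^{2} \left(-110\right) + k{\left(6,6 \right)} = \left(-4\right)^{2} \left(-110\right) + 6 = 16 \left(-110\right) + 6 = -1760 + 6 = -1754$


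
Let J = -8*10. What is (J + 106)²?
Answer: 676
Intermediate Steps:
J = -80
(J + 106)² = (-80 + 106)² = 26² = 676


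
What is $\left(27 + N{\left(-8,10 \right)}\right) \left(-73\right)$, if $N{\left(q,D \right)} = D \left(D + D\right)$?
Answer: $-16571$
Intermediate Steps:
$N{\left(q,D \right)} = 2 D^{2}$ ($N{\left(q,D \right)} = D 2 D = 2 D^{2}$)
$\left(27 + N{\left(-8,10 \right)}\right) \left(-73\right) = \left(27 + 2 \cdot 10^{2}\right) \left(-73\right) = \left(27 + 2 \cdot 100\right) \left(-73\right) = \left(27 + 200\right) \left(-73\right) = 227 \left(-73\right) = -16571$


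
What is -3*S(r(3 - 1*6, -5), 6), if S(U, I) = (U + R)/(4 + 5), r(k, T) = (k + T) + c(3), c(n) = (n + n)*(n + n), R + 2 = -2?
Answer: -8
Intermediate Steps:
R = -4 (R = -2 - 2 = -4)
c(n) = 4*n² (c(n) = (2*n)*(2*n) = 4*n²)
r(k, T) = 36 + T + k (r(k, T) = (k + T) + 4*3² = (T + k) + 4*9 = (T + k) + 36 = 36 + T + k)
S(U, I) = -4/9 + U/9 (S(U, I) = (U - 4)/(4 + 5) = (-4 + U)/9 = (-4 + U)*(⅑) = -4/9 + U/9)
-3*S(r(3 - 1*6, -5), 6) = -3*(-4/9 + (36 - 5 + (3 - 1*6))/9) = -3*(-4/9 + (36 - 5 + (3 - 6))/9) = -3*(-4/9 + (36 - 5 - 3)/9) = -3*(-4/9 + (⅑)*28) = -3*(-4/9 + 28/9) = -3*8/3 = -8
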